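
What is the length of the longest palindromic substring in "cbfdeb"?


Input: "cbfdeb"
Checking substrings for palindromes:
  No multi-char palindromic substrings found
Longest palindromic substring: "c" with length 1

1


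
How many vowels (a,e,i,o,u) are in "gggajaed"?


Input: gggajaed
Checking each character:
  'g' at position 0: consonant
  'g' at position 1: consonant
  'g' at position 2: consonant
  'a' at position 3: vowel (running total: 1)
  'j' at position 4: consonant
  'a' at position 5: vowel (running total: 2)
  'e' at position 6: vowel (running total: 3)
  'd' at position 7: consonant
Total vowels: 3

3


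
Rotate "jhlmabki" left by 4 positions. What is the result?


Input: "jhlmabki", rotate left by 4
First 4 characters: "jhlm"
Remaining characters: "abki"
Concatenate remaining + first: "abki" + "jhlm" = "abkijhlm"

abkijhlm


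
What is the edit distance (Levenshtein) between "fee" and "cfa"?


Computing edit distance: "fee" -> "cfa"
DP table:
           c    f    a
      0    1    2    3
  f   1    1    1    2
  e   2    2    2    2
  e   3    3    3    3
Edit distance = dp[3][3] = 3

3


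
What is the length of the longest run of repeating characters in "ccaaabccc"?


Input: "ccaaabccc"
Scanning for longest run:
  Position 1 ('c'): continues run of 'c', length=2
  Position 2 ('a'): new char, reset run to 1
  Position 3 ('a'): continues run of 'a', length=2
  Position 4 ('a'): continues run of 'a', length=3
  Position 5 ('b'): new char, reset run to 1
  Position 6 ('c'): new char, reset run to 1
  Position 7 ('c'): continues run of 'c', length=2
  Position 8 ('c'): continues run of 'c', length=3
Longest run: 'a' with length 3

3


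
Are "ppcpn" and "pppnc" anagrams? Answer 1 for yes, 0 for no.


Strings: "ppcpn", "pppnc"
Sorted first:  cnppp
Sorted second: cnppp
Sorted forms match => anagrams

1


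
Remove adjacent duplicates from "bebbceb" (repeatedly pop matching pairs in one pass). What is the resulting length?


Input: bebbceb
Stack-based adjacent duplicate removal:
  Read 'b': push. Stack: b
  Read 'e': push. Stack: be
  Read 'b': push. Stack: beb
  Read 'b': matches stack top 'b' => pop. Stack: be
  Read 'c': push. Stack: bec
  Read 'e': push. Stack: bece
  Read 'b': push. Stack: beceb
Final stack: "beceb" (length 5)

5


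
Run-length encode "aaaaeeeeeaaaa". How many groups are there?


Input: aaaaeeeeeaaaa
Scanning for consecutive runs:
  Group 1: 'a' x 4 (positions 0-3)
  Group 2: 'e' x 5 (positions 4-8)
  Group 3: 'a' x 4 (positions 9-12)
Total groups: 3

3


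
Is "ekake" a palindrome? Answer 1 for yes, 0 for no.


Input: ekake
Reversed: ekake
  Compare pos 0 ('e') with pos 4 ('e'): match
  Compare pos 1 ('k') with pos 3 ('k'): match
Result: palindrome

1


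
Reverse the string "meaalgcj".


Input: meaalgcj
Reading characters right to left:
  Position 7: 'j'
  Position 6: 'c'
  Position 5: 'g'
  Position 4: 'l'
  Position 3: 'a'
  Position 2: 'a'
  Position 1: 'e'
  Position 0: 'm'
Reversed: jcglaaem

jcglaaem


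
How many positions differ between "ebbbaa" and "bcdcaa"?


Comparing "ebbbaa" and "bcdcaa" position by position:
  Position 0: 'e' vs 'b' => DIFFER
  Position 1: 'b' vs 'c' => DIFFER
  Position 2: 'b' vs 'd' => DIFFER
  Position 3: 'b' vs 'c' => DIFFER
  Position 4: 'a' vs 'a' => same
  Position 5: 'a' vs 'a' => same
Positions that differ: 4

4


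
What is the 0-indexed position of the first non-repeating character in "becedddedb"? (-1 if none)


Input: becedddedb
Character frequencies:
  'b': 2
  'c': 1
  'd': 4
  'e': 3
Scanning left to right for freq == 1:
  Position 0 ('b'): freq=2, skip
  Position 1 ('e'): freq=3, skip
  Position 2 ('c'): unique! => answer = 2

2


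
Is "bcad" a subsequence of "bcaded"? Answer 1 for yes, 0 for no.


Check if "bcad" is a subsequence of "bcaded"
Greedy scan:
  Position 0 ('b'): matches sub[0] = 'b'
  Position 1 ('c'): matches sub[1] = 'c'
  Position 2 ('a'): matches sub[2] = 'a'
  Position 3 ('d'): matches sub[3] = 'd'
  Position 4 ('e'): no match needed
  Position 5 ('d'): no match needed
All 4 characters matched => is a subsequence

1


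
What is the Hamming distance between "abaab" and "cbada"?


Comparing "abaab" and "cbada" position by position:
  Position 0: 'a' vs 'c' => differ
  Position 1: 'b' vs 'b' => same
  Position 2: 'a' vs 'a' => same
  Position 3: 'a' vs 'd' => differ
  Position 4: 'b' vs 'a' => differ
Total differences (Hamming distance): 3

3


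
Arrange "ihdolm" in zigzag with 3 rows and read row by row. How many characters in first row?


Zigzag "ihdolm" into 3 rows:
Placing characters:
  'i' => row 0
  'h' => row 1
  'd' => row 2
  'o' => row 1
  'l' => row 0
  'm' => row 1
Rows:
  Row 0: "il"
  Row 1: "hom"
  Row 2: "d"
First row length: 2

2


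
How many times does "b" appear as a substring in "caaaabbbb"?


Searching for "b" in "caaaabbbb"
Scanning each position:
  Position 0: "c" => no
  Position 1: "a" => no
  Position 2: "a" => no
  Position 3: "a" => no
  Position 4: "a" => no
  Position 5: "b" => MATCH
  Position 6: "b" => MATCH
  Position 7: "b" => MATCH
  Position 8: "b" => MATCH
Total occurrences: 4

4


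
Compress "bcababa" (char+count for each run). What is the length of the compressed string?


Input: bcababa
Runs:
  'b' x 1 => "b1"
  'c' x 1 => "c1"
  'a' x 1 => "a1"
  'b' x 1 => "b1"
  'a' x 1 => "a1"
  'b' x 1 => "b1"
  'a' x 1 => "a1"
Compressed: "b1c1a1b1a1b1a1"
Compressed length: 14

14


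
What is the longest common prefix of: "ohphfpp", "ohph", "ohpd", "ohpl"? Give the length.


Words: ohphfpp, ohph, ohpd, ohpl
  Position 0: all 'o' => match
  Position 1: all 'h' => match
  Position 2: all 'p' => match
  Position 3: ('h', 'h', 'd', 'l') => mismatch, stop
LCP = "ohp" (length 3)

3


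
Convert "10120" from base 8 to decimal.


Input: "10120" in base 8
Positional expansion:
  Digit '1' (value 1) x 8^4 = 4096
  Digit '0' (value 0) x 8^3 = 0
  Digit '1' (value 1) x 8^2 = 64
  Digit '2' (value 2) x 8^1 = 16
  Digit '0' (value 0) x 8^0 = 0
Sum = 4176

4176


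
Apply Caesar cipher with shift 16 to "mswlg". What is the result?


Caesar cipher: shift "mswlg" by 16
  'm' (pos 12) + 16 = pos 2 = 'c'
  's' (pos 18) + 16 = pos 8 = 'i'
  'w' (pos 22) + 16 = pos 12 = 'm'
  'l' (pos 11) + 16 = pos 1 = 'b'
  'g' (pos 6) + 16 = pos 22 = 'w'
Result: cimbw

cimbw


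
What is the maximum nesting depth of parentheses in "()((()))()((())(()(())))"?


Input: "()((()))()((())(()(())))"
Tracking depth:
  Position 0 '(': depth becomes 1
  Position 1 ')': depth becomes 0
  Position 2 '(': depth becomes 1
  Position 3 '(': depth becomes 2
  Position 4 '(': depth becomes 3
  Position 5 ')': depth becomes 2
  Position 6 ')': depth becomes 1
  Position 7 ')': depth becomes 0
  Position 8 '(': depth becomes 1
  Position 9 ')': depth becomes 0
  Position 10 '(': depth becomes 1
  Position 11 '(': depth becomes 2
  Position 12 '(': depth becomes 3
  Position 13 ')': depth becomes 2
  Position 14 ')': depth becomes 1
  Position 15 '(': depth becomes 2
  Position 16 '(': depth becomes 3
  Position 17 ')': depth becomes 2
  Position 18 '(': depth becomes 3
  Position 19 '(': depth becomes 4
  Position 20 ')': depth becomes 3
  Position 21 ')': depth becomes 2
  Position 22 ')': depth becomes 1
  Position 23 ')': depth becomes 0
Maximum depth reached: 4

4


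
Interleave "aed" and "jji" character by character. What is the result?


Interleaving "aed" and "jji":
  Position 0: 'a' from first, 'j' from second => "aj"
  Position 1: 'e' from first, 'j' from second => "ej"
  Position 2: 'd' from first, 'i' from second => "di"
Result: ajejdi

ajejdi


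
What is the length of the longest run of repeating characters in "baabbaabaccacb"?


Input: "baabbaabaccacb"
Scanning for longest run:
  Position 1 ('a'): new char, reset run to 1
  Position 2 ('a'): continues run of 'a', length=2
  Position 3 ('b'): new char, reset run to 1
  Position 4 ('b'): continues run of 'b', length=2
  Position 5 ('a'): new char, reset run to 1
  Position 6 ('a'): continues run of 'a', length=2
  Position 7 ('b'): new char, reset run to 1
  Position 8 ('a'): new char, reset run to 1
  Position 9 ('c'): new char, reset run to 1
  Position 10 ('c'): continues run of 'c', length=2
  Position 11 ('a'): new char, reset run to 1
  Position 12 ('c'): new char, reset run to 1
  Position 13 ('b'): new char, reset run to 1
Longest run: 'a' with length 2

2


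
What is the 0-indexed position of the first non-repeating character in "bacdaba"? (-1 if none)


Input: bacdaba
Character frequencies:
  'a': 3
  'b': 2
  'c': 1
  'd': 1
Scanning left to right for freq == 1:
  Position 0 ('b'): freq=2, skip
  Position 1 ('a'): freq=3, skip
  Position 2 ('c'): unique! => answer = 2

2


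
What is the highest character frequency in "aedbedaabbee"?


Input: aedbedaabbee
Character counts:
  'a': 3
  'b': 3
  'd': 2
  'e': 4
Maximum frequency: 4

4


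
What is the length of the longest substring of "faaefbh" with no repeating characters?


Input: "faaefbh"
Sliding window (track last position of each char):
  Position 0 ('f'): window [0,0] length 1 -- new best
  Position 1 ('a'): window [0,1] length 2 -- new best
  Position 2 ('a'): repeat (last at 1), move window start to 2
  Position 2 ('a'): window [2,2] length 1
  Position 3 ('e'): window [2,3] length 2
  Position 4 ('f'): window [2,4] length 3 -- new best
  Position 5 ('b'): window [2,5] length 4 -- new best
  Position 6 ('h'): window [2,6] length 5 -- new best
Longest substring with no repeats: "aefbh" with length 5

5


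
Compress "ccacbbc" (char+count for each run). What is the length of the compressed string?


Input: ccacbbc
Runs:
  'c' x 2 => "c2"
  'a' x 1 => "a1"
  'c' x 1 => "c1"
  'b' x 2 => "b2"
  'c' x 1 => "c1"
Compressed: "c2a1c1b2c1"
Compressed length: 10

10


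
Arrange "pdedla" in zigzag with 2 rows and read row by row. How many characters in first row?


Zigzag "pdedla" into 2 rows:
Placing characters:
  'p' => row 0
  'd' => row 1
  'e' => row 0
  'd' => row 1
  'l' => row 0
  'a' => row 1
Rows:
  Row 0: "pel"
  Row 1: "dda"
First row length: 3

3


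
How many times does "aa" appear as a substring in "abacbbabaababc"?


Searching for "aa" in "abacbbabaababc"
Scanning each position:
  Position 0: "ab" => no
  Position 1: "ba" => no
  Position 2: "ac" => no
  Position 3: "cb" => no
  Position 4: "bb" => no
  Position 5: "ba" => no
  Position 6: "ab" => no
  Position 7: "ba" => no
  Position 8: "aa" => MATCH
  Position 9: "ab" => no
  Position 10: "ba" => no
  Position 11: "ab" => no
  Position 12: "bc" => no
Total occurrences: 1

1


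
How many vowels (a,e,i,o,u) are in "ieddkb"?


Input: ieddkb
Checking each character:
  'i' at position 0: vowel (running total: 1)
  'e' at position 1: vowel (running total: 2)
  'd' at position 2: consonant
  'd' at position 3: consonant
  'k' at position 4: consonant
  'b' at position 5: consonant
Total vowels: 2

2


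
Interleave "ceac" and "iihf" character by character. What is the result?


Interleaving "ceac" and "iihf":
  Position 0: 'c' from first, 'i' from second => "ci"
  Position 1: 'e' from first, 'i' from second => "ei"
  Position 2: 'a' from first, 'h' from second => "ah"
  Position 3: 'c' from first, 'f' from second => "cf"
Result: cieiahcf

cieiahcf


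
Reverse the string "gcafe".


Input: gcafe
Reading characters right to left:
  Position 4: 'e'
  Position 3: 'f'
  Position 2: 'a'
  Position 1: 'c'
  Position 0: 'g'
Reversed: efacg

efacg


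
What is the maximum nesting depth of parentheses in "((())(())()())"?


Input: "((())(())()())"
Tracking depth:
  Position 0 '(': depth becomes 1
  Position 1 '(': depth becomes 2
  Position 2 '(': depth becomes 3
  Position 3 ')': depth becomes 2
  Position 4 ')': depth becomes 1
  Position 5 '(': depth becomes 2
  Position 6 '(': depth becomes 3
  Position 7 ')': depth becomes 2
  Position 8 ')': depth becomes 1
  Position 9 '(': depth becomes 2
  Position 10 ')': depth becomes 1
  Position 11 '(': depth becomes 2
  Position 12 ')': depth becomes 1
  Position 13 ')': depth becomes 0
Maximum depth reached: 3

3


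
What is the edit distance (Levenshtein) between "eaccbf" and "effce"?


Computing edit distance: "eaccbf" -> "effce"
DP table:
           e    f    f    c    e
      0    1    2    3    4    5
  e   1    0    1    2    3    4
  a   2    1    1    2    3    4
  c   3    2    2    2    2    3
  c   4    3    3    3    2    3
  b   5    4    4    4    3    3
  f   6    5    4    4    4    4
Edit distance = dp[6][5] = 4

4


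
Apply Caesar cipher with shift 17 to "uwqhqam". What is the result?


Caesar cipher: shift "uwqhqam" by 17
  'u' (pos 20) + 17 = pos 11 = 'l'
  'w' (pos 22) + 17 = pos 13 = 'n'
  'q' (pos 16) + 17 = pos 7 = 'h'
  'h' (pos 7) + 17 = pos 24 = 'y'
  'q' (pos 16) + 17 = pos 7 = 'h'
  'a' (pos 0) + 17 = pos 17 = 'r'
  'm' (pos 12) + 17 = pos 3 = 'd'
Result: lnhyhrd

lnhyhrd


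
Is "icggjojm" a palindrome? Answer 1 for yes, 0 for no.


Input: icggjojm
Reversed: mjojggci
  Compare pos 0 ('i') with pos 7 ('m'): MISMATCH
  Compare pos 1 ('c') with pos 6 ('j'): MISMATCH
  Compare pos 2 ('g') with pos 5 ('o'): MISMATCH
  Compare pos 3 ('g') with pos 4 ('j'): MISMATCH
Result: not a palindrome

0


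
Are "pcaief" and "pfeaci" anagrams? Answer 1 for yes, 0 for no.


Strings: "pcaief", "pfeaci"
Sorted first:  acefip
Sorted second: acefip
Sorted forms match => anagrams

1


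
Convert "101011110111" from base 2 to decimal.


Input: "101011110111" in base 2
Positional expansion:
  Digit '1' (value 1) x 2^11 = 2048
  Digit '0' (value 0) x 2^10 = 0
  Digit '1' (value 1) x 2^9 = 512
  Digit '0' (value 0) x 2^8 = 0
  Digit '1' (value 1) x 2^7 = 128
  Digit '1' (value 1) x 2^6 = 64
  Digit '1' (value 1) x 2^5 = 32
  Digit '1' (value 1) x 2^4 = 16
  Digit '0' (value 0) x 2^3 = 0
  Digit '1' (value 1) x 2^2 = 4
  Digit '1' (value 1) x 2^1 = 2
  Digit '1' (value 1) x 2^0 = 1
Sum = 2807

2807


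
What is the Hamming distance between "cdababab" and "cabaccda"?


Comparing "cdababab" and "cabaccda" position by position:
  Position 0: 'c' vs 'c' => same
  Position 1: 'd' vs 'a' => differ
  Position 2: 'a' vs 'b' => differ
  Position 3: 'b' vs 'a' => differ
  Position 4: 'a' vs 'c' => differ
  Position 5: 'b' vs 'c' => differ
  Position 6: 'a' vs 'd' => differ
  Position 7: 'b' vs 'a' => differ
Total differences (Hamming distance): 7

7


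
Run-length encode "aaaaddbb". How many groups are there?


Input: aaaaddbb
Scanning for consecutive runs:
  Group 1: 'a' x 4 (positions 0-3)
  Group 2: 'd' x 2 (positions 4-5)
  Group 3: 'b' x 2 (positions 6-7)
Total groups: 3

3


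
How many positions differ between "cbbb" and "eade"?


Comparing "cbbb" and "eade" position by position:
  Position 0: 'c' vs 'e' => DIFFER
  Position 1: 'b' vs 'a' => DIFFER
  Position 2: 'b' vs 'd' => DIFFER
  Position 3: 'b' vs 'e' => DIFFER
Positions that differ: 4

4


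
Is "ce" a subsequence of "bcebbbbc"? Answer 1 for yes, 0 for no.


Check if "ce" is a subsequence of "bcebbbbc"
Greedy scan:
  Position 0 ('b'): no match needed
  Position 1 ('c'): matches sub[0] = 'c'
  Position 2 ('e'): matches sub[1] = 'e'
  Position 3 ('b'): no match needed
  Position 4 ('b'): no match needed
  Position 5 ('b'): no match needed
  Position 6 ('b'): no match needed
  Position 7 ('c'): no match needed
All 2 characters matched => is a subsequence

1


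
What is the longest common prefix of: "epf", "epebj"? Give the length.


Words: epf, epebj
  Position 0: all 'e' => match
  Position 1: all 'p' => match
  Position 2: ('f', 'e') => mismatch, stop
LCP = "ep" (length 2)

2


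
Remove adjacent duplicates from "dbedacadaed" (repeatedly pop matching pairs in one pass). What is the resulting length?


Input: dbedacadaed
Stack-based adjacent duplicate removal:
  Read 'd': push. Stack: d
  Read 'b': push. Stack: db
  Read 'e': push. Stack: dbe
  Read 'd': push. Stack: dbed
  Read 'a': push. Stack: dbeda
  Read 'c': push. Stack: dbedac
  Read 'a': push. Stack: dbedaca
  Read 'd': push. Stack: dbedacad
  Read 'a': push. Stack: dbedacada
  Read 'e': push. Stack: dbedacadae
  Read 'd': push. Stack: dbedacadaed
Final stack: "dbedacadaed" (length 11)

11


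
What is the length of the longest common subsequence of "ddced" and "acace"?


LCS of "ddced" and "acace"
DP table:
           a    c    a    c    e
      0    0    0    0    0    0
  d   0    0    0    0    0    0
  d   0    0    0    0    0    0
  c   0    0    1    1    1    1
  e   0    0    1    1    1    2
  d   0    0    1    1    1    2
LCS length = dp[5][5] = 2

2


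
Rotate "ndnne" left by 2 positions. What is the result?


Input: "ndnne", rotate left by 2
First 2 characters: "nd"
Remaining characters: "nne"
Concatenate remaining + first: "nne" + "nd" = "nnend"

nnend


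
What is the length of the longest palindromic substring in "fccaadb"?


Input: "fccaadb"
Checking substrings for palindromes:
  [1:3] "cc" (len 2) => palindrome
  [3:5] "aa" (len 2) => palindrome
Longest palindromic substring: "cc" with length 2

2


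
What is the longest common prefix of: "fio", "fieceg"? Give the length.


Words: fio, fieceg
  Position 0: all 'f' => match
  Position 1: all 'i' => match
  Position 2: ('o', 'e') => mismatch, stop
LCP = "fi" (length 2)

2


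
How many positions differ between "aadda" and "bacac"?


Comparing "aadda" and "bacac" position by position:
  Position 0: 'a' vs 'b' => DIFFER
  Position 1: 'a' vs 'a' => same
  Position 2: 'd' vs 'c' => DIFFER
  Position 3: 'd' vs 'a' => DIFFER
  Position 4: 'a' vs 'c' => DIFFER
Positions that differ: 4

4


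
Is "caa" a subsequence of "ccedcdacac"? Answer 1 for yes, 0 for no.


Check if "caa" is a subsequence of "ccedcdacac"
Greedy scan:
  Position 0 ('c'): matches sub[0] = 'c'
  Position 1 ('c'): no match needed
  Position 2 ('e'): no match needed
  Position 3 ('d'): no match needed
  Position 4 ('c'): no match needed
  Position 5 ('d'): no match needed
  Position 6 ('a'): matches sub[1] = 'a'
  Position 7 ('c'): no match needed
  Position 8 ('a'): matches sub[2] = 'a'
  Position 9 ('c'): no match needed
All 3 characters matched => is a subsequence

1


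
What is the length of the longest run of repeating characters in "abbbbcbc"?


Input: "abbbbcbc"
Scanning for longest run:
  Position 1 ('b'): new char, reset run to 1
  Position 2 ('b'): continues run of 'b', length=2
  Position 3 ('b'): continues run of 'b', length=3
  Position 4 ('b'): continues run of 'b', length=4
  Position 5 ('c'): new char, reset run to 1
  Position 6 ('b'): new char, reset run to 1
  Position 7 ('c'): new char, reset run to 1
Longest run: 'b' with length 4

4


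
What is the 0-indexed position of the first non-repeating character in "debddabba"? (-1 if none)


Input: debddabba
Character frequencies:
  'a': 2
  'b': 3
  'd': 3
  'e': 1
Scanning left to right for freq == 1:
  Position 0 ('d'): freq=3, skip
  Position 1 ('e'): unique! => answer = 1

1


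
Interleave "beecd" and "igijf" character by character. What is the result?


Interleaving "beecd" and "igijf":
  Position 0: 'b' from first, 'i' from second => "bi"
  Position 1: 'e' from first, 'g' from second => "eg"
  Position 2: 'e' from first, 'i' from second => "ei"
  Position 3: 'c' from first, 'j' from second => "cj"
  Position 4: 'd' from first, 'f' from second => "df"
Result: biegeicjdf

biegeicjdf


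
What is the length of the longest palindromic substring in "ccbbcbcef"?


Input: "ccbbcbcef"
Checking substrings for palindromes:
  [1:5] "cbbc" (len 4) => palindrome
  [3:6] "bcb" (len 3) => palindrome
  [4:7] "cbc" (len 3) => palindrome
  [0:2] "cc" (len 2) => palindrome
  [2:4] "bb" (len 2) => palindrome
Longest palindromic substring: "cbbc" with length 4

4


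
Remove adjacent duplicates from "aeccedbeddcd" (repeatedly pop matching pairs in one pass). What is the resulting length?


Input: aeccedbeddcd
Stack-based adjacent duplicate removal:
  Read 'a': push. Stack: a
  Read 'e': push. Stack: ae
  Read 'c': push. Stack: aec
  Read 'c': matches stack top 'c' => pop. Stack: ae
  Read 'e': matches stack top 'e' => pop. Stack: a
  Read 'd': push. Stack: ad
  Read 'b': push. Stack: adb
  Read 'e': push. Stack: adbe
  Read 'd': push. Stack: adbed
  Read 'd': matches stack top 'd' => pop. Stack: adbe
  Read 'c': push. Stack: adbec
  Read 'd': push. Stack: adbecd
Final stack: "adbecd" (length 6)

6


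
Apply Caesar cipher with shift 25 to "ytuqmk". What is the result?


Caesar cipher: shift "ytuqmk" by 25
  'y' (pos 24) + 25 = pos 23 = 'x'
  't' (pos 19) + 25 = pos 18 = 's'
  'u' (pos 20) + 25 = pos 19 = 't'
  'q' (pos 16) + 25 = pos 15 = 'p'
  'm' (pos 12) + 25 = pos 11 = 'l'
  'k' (pos 10) + 25 = pos 9 = 'j'
Result: xstplj

xstplj


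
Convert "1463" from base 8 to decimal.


Input: "1463" in base 8
Positional expansion:
  Digit '1' (value 1) x 8^3 = 512
  Digit '4' (value 4) x 8^2 = 256
  Digit '6' (value 6) x 8^1 = 48
  Digit '3' (value 3) x 8^0 = 3
Sum = 819

819


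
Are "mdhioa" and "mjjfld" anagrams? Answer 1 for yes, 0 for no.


Strings: "mdhioa", "mjjfld"
Sorted first:  adhimo
Sorted second: dfjjlm
Differ at position 0: 'a' vs 'd' => not anagrams

0


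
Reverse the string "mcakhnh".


Input: mcakhnh
Reading characters right to left:
  Position 6: 'h'
  Position 5: 'n'
  Position 4: 'h'
  Position 3: 'k'
  Position 2: 'a'
  Position 1: 'c'
  Position 0: 'm'
Reversed: hnhkacm

hnhkacm


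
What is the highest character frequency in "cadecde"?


Input: cadecde
Character counts:
  'a': 1
  'c': 2
  'd': 2
  'e': 2
Maximum frequency: 2

2


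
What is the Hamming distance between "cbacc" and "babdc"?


Comparing "cbacc" and "babdc" position by position:
  Position 0: 'c' vs 'b' => differ
  Position 1: 'b' vs 'a' => differ
  Position 2: 'a' vs 'b' => differ
  Position 3: 'c' vs 'd' => differ
  Position 4: 'c' vs 'c' => same
Total differences (Hamming distance): 4

4


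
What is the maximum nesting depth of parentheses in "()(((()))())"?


Input: "()(((()))())"
Tracking depth:
  Position 0 '(': depth becomes 1
  Position 1 ')': depth becomes 0
  Position 2 '(': depth becomes 1
  Position 3 '(': depth becomes 2
  Position 4 '(': depth becomes 3
  Position 5 '(': depth becomes 4
  Position 6 ')': depth becomes 3
  Position 7 ')': depth becomes 2
  Position 8 ')': depth becomes 1
  Position 9 '(': depth becomes 2
  Position 10 ')': depth becomes 1
  Position 11 ')': depth becomes 0
Maximum depth reached: 4

4


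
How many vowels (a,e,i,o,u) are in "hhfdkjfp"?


Input: hhfdkjfp
Checking each character:
  'h' at position 0: consonant
  'h' at position 1: consonant
  'f' at position 2: consonant
  'd' at position 3: consonant
  'k' at position 4: consonant
  'j' at position 5: consonant
  'f' at position 6: consonant
  'p' at position 7: consonant
Total vowels: 0

0


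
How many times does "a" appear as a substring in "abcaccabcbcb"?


Searching for "a" in "abcaccabcbcb"
Scanning each position:
  Position 0: "a" => MATCH
  Position 1: "b" => no
  Position 2: "c" => no
  Position 3: "a" => MATCH
  Position 4: "c" => no
  Position 5: "c" => no
  Position 6: "a" => MATCH
  Position 7: "b" => no
  Position 8: "c" => no
  Position 9: "b" => no
  Position 10: "c" => no
  Position 11: "b" => no
Total occurrences: 3

3


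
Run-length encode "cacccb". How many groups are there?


Input: cacccb
Scanning for consecutive runs:
  Group 1: 'c' x 1 (positions 0-0)
  Group 2: 'a' x 1 (positions 1-1)
  Group 3: 'c' x 3 (positions 2-4)
  Group 4: 'b' x 1 (positions 5-5)
Total groups: 4

4


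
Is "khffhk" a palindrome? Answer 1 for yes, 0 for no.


Input: khffhk
Reversed: khffhk
  Compare pos 0 ('k') with pos 5 ('k'): match
  Compare pos 1 ('h') with pos 4 ('h'): match
  Compare pos 2 ('f') with pos 3 ('f'): match
Result: palindrome

1


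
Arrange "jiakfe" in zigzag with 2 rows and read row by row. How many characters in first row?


Zigzag "jiakfe" into 2 rows:
Placing characters:
  'j' => row 0
  'i' => row 1
  'a' => row 0
  'k' => row 1
  'f' => row 0
  'e' => row 1
Rows:
  Row 0: "jaf"
  Row 1: "ike"
First row length: 3

3


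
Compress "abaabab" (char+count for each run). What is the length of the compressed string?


Input: abaabab
Runs:
  'a' x 1 => "a1"
  'b' x 1 => "b1"
  'a' x 2 => "a2"
  'b' x 1 => "b1"
  'a' x 1 => "a1"
  'b' x 1 => "b1"
Compressed: "a1b1a2b1a1b1"
Compressed length: 12

12


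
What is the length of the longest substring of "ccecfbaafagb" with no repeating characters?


Input: "ccecfbaafagb"
Sliding window (track last position of each char):
  Position 0 ('c'): window [0,0] length 1 -- new best
  Position 1 ('c'): repeat (last at 0), move window start to 1
  Position 1 ('c'): window [1,1] length 1
  Position 2 ('e'): window [1,2] length 2 -- new best
  Position 3 ('c'): repeat (last at 1), move window start to 2
  Position 3 ('c'): window [2,3] length 2
  Position 4 ('f'): window [2,4] length 3 -- new best
  Position 5 ('b'): window [2,5] length 4 -- new best
  Position 6 ('a'): window [2,6] length 5 -- new best
  Position 7 ('a'): repeat (last at 6), move window start to 7
  Position 7 ('a'): window [7,7] length 1
  Position 8 ('f'): window [7,8] length 2
  Position 9 ('a'): repeat (last at 7), move window start to 8
  Position 9 ('a'): window [8,9] length 2
  Position 10 ('g'): window [8,10] length 3
  Position 11 ('b'): window [8,11] length 4
Longest substring with no repeats: "ecfba" with length 5

5


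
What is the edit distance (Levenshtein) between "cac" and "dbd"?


Computing edit distance: "cac" -> "dbd"
DP table:
           d    b    d
      0    1    2    3
  c   1    1    2    3
  a   2    2    2    3
  c   3    3    3    3
Edit distance = dp[3][3] = 3

3


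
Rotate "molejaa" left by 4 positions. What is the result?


Input: "molejaa", rotate left by 4
First 4 characters: "mole"
Remaining characters: "jaa"
Concatenate remaining + first: "jaa" + "mole" = "jaamole"

jaamole


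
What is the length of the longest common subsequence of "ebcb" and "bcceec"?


LCS of "ebcb" and "bcceec"
DP table:
           b    c    c    e    e    c
      0    0    0    0    0    0    0
  e   0    0    0    0    1    1    1
  b   0    1    1    1    1    1    1
  c   0    1    2    2    2    2    2
  b   0    1    2    2    2    2    2
LCS length = dp[4][6] = 2

2


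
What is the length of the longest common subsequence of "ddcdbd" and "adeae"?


LCS of "ddcdbd" and "adeae"
DP table:
           a    d    e    a    e
      0    0    0    0    0    0
  d   0    0    1    1    1    1
  d   0    0    1    1    1    1
  c   0    0    1    1    1    1
  d   0    0    1    1    1    1
  b   0    0    1    1    1    1
  d   0    0    1    1    1    1
LCS length = dp[6][5] = 1

1


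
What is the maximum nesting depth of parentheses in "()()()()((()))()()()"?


Input: "()()()()((()))()()()"
Tracking depth:
  Position 0 '(': depth becomes 1
  Position 1 ')': depth becomes 0
  Position 2 '(': depth becomes 1
  Position 3 ')': depth becomes 0
  Position 4 '(': depth becomes 1
  Position 5 ')': depth becomes 0
  Position 6 '(': depth becomes 1
  Position 7 ')': depth becomes 0
  Position 8 '(': depth becomes 1
  Position 9 '(': depth becomes 2
  Position 10 '(': depth becomes 3
  Position 11 ')': depth becomes 2
  Position 12 ')': depth becomes 1
  Position 13 ')': depth becomes 0
  Position 14 '(': depth becomes 1
  Position 15 ')': depth becomes 0
  Position 16 '(': depth becomes 1
  Position 17 ')': depth becomes 0
  Position 18 '(': depth becomes 1
  Position 19 ')': depth becomes 0
Maximum depth reached: 3

3


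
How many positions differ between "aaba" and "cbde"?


Comparing "aaba" and "cbde" position by position:
  Position 0: 'a' vs 'c' => DIFFER
  Position 1: 'a' vs 'b' => DIFFER
  Position 2: 'b' vs 'd' => DIFFER
  Position 3: 'a' vs 'e' => DIFFER
Positions that differ: 4

4


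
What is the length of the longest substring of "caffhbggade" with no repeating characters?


Input: "caffhbggade"
Sliding window (track last position of each char):
  Position 0 ('c'): window [0,0] length 1 -- new best
  Position 1 ('a'): window [0,1] length 2 -- new best
  Position 2 ('f'): window [0,2] length 3 -- new best
  Position 3 ('f'): repeat (last at 2), move window start to 3
  Position 3 ('f'): window [3,3] length 1
  Position 4 ('h'): window [3,4] length 2
  Position 5 ('b'): window [3,5] length 3
  Position 6 ('g'): window [3,6] length 4 -- new best
  Position 7 ('g'): repeat (last at 6), move window start to 7
  Position 7 ('g'): window [7,7] length 1
  Position 8 ('a'): window [7,8] length 2
  Position 9 ('d'): window [7,9] length 3
  Position 10 ('e'): window [7,10] length 4
Longest substring with no repeats: "fhbg" with length 4

4


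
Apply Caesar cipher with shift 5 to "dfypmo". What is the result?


Caesar cipher: shift "dfypmo" by 5
  'd' (pos 3) + 5 = pos 8 = 'i'
  'f' (pos 5) + 5 = pos 10 = 'k'
  'y' (pos 24) + 5 = pos 3 = 'd'
  'p' (pos 15) + 5 = pos 20 = 'u'
  'm' (pos 12) + 5 = pos 17 = 'r'
  'o' (pos 14) + 5 = pos 19 = 't'
Result: ikdurt

ikdurt


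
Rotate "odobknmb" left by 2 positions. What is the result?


Input: "odobknmb", rotate left by 2
First 2 characters: "od"
Remaining characters: "obknmb"
Concatenate remaining + first: "obknmb" + "od" = "obknmbod"

obknmbod


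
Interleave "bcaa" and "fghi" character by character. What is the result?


Interleaving "bcaa" and "fghi":
  Position 0: 'b' from first, 'f' from second => "bf"
  Position 1: 'c' from first, 'g' from second => "cg"
  Position 2: 'a' from first, 'h' from second => "ah"
  Position 3: 'a' from first, 'i' from second => "ai"
Result: bfcgahai

bfcgahai


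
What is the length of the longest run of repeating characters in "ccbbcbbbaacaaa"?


Input: "ccbbcbbbaacaaa"
Scanning for longest run:
  Position 1 ('c'): continues run of 'c', length=2
  Position 2 ('b'): new char, reset run to 1
  Position 3 ('b'): continues run of 'b', length=2
  Position 4 ('c'): new char, reset run to 1
  Position 5 ('b'): new char, reset run to 1
  Position 6 ('b'): continues run of 'b', length=2
  Position 7 ('b'): continues run of 'b', length=3
  Position 8 ('a'): new char, reset run to 1
  Position 9 ('a'): continues run of 'a', length=2
  Position 10 ('c'): new char, reset run to 1
  Position 11 ('a'): new char, reset run to 1
  Position 12 ('a'): continues run of 'a', length=2
  Position 13 ('a'): continues run of 'a', length=3
Longest run: 'b' with length 3

3


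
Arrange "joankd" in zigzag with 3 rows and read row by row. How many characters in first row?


Zigzag "joankd" into 3 rows:
Placing characters:
  'j' => row 0
  'o' => row 1
  'a' => row 2
  'n' => row 1
  'k' => row 0
  'd' => row 1
Rows:
  Row 0: "jk"
  Row 1: "ond"
  Row 2: "a"
First row length: 2

2


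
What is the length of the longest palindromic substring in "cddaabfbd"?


Input: "cddaabfbd"
Checking substrings for palindromes:
  [5:8] "bfb" (len 3) => palindrome
  [1:3] "dd" (len 2) => palindrome
  [3:5] "aa" (len 2) => palindrome
Longest palindromic substring: "bfb" with length 3

3


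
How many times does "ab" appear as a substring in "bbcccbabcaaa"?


Searching for "ab" in "bbcccbabcaaa"
Scanning each position:
  Position 0: "bb" => no
  Position 1: "bc" => no
  Position 2: "cc" => no
  Position 3: "cc" => no
  Position 4: "cb" => no
  Position 5: "ba" => no
  Position 6: "ab" => MATCH
  Position 7: "bc" => no
  Position 8: "ca" => no
  Position 9: "aa" => no
  Position 10: "aa" => no
Total occurrences: 1

1


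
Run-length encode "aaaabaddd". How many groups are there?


Input: aaaabaddd
Scanning for consecutive runs:
  Group 1: 'a' x 4 (positions 0-3)
  Group 2: 'b' x 1 (positions 4-4)
  Group 3: 'a' x 1 (positions 5-5)
  Group 4: 'd' x 3 (positions 6-8)
Total groups: 4

4


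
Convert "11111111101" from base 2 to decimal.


Input: "11111111101" in base 2
Positional expansion:
  Digit '1' (value 1) x 2^10 = 1024
  Digit '1' (value 1) x 2^9 = 512
  Digit '1' (value 1) x 2^8 = 256
  Digit '1' (value 1) x 2^7 = 128
  Digit '1' (value 1) x 2^6 = 64
  Digit '1' (value 1) x 2^5 = 32
  Digit '1' (value 1) x 2^4 = 16
  Digit '1' (value 1) x 2^3 = 8
  Digit '1' (value 1) x 2^2 = 4
  Digit '0' (value 0) x 2^1 = 0
  Digit '1' (value 1) x 2^0 = 1
Sum = 2045

2045


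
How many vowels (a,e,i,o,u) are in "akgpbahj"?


Input: akgpbahj
Checking each character:
  'a' at position 0: vowel (running total: 1)
  'k' at position 1: consonant
  'g' at position 2: consonant
  'p' at position 3: consonant
  'b' at position 4: consonant
  'a' at position 5: vowel (running total: 2)
  'h' at position 6: consonant
  'j' at position 7: consonant
Total vowels: 2

2


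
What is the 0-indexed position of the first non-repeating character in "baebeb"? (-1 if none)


Input: baebeb
Character frequencies:
  'a': 1
  'b': 3
  'e': 2
Scanning left to right for freq == 1:
  Position 0 ('b'): freq=3, skip
  Position 1 ('a'): unique! => answer = 1

1


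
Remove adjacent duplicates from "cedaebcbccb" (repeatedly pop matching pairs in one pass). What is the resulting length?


Input: cedaebcbccb
Stack-based adjacent duplicate removal:
  Read 'c': push. Stack: c
  Read 'e': push. Stack: ce
  Read 'd': push. Stack: ced
  Read 'a': push. Stack: ceda
  Read 'e': push. Stack: cedae
  Read 'b': push. Stack: cedaeb
  Read 'c': push. Stack: cedaebc
  Read 'b': push. Stack: cedaebcb
  Read 'c': push. Stack: cedaebcbc
  Read 'c': matches stack top 'c' => pop. Stack: cedaebcb
  Read 'b': matches stack top 'b' => pop. Stack: cedaebc
Final stack: "cedaebc" (length 7)

7


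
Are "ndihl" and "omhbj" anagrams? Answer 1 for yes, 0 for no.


Strings: "ndihl", "omhbj"
Sorted first:  dhiln
Sorted second: bhjmo
Differ at position 0: 'd' vs 'b' => not anagrams

0


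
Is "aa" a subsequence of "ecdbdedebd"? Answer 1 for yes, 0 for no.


Check if "aa" is a subsequence of "ecdbdedebd"
Greedy scan:
  Position 0 ('e'): no match needed
  Position 1 ('c'): no match needed
  Position 2 ('d'): no match needed
  Position 3 ('b'): no match needed
  Position 4 ('d'): no match needed
  Position 5 ('e'): no match needed
  Position 6 ('d'): no match needed
  Position 7 ('e'): no match needed
  Position 8 ('b'): no match needed
  Position 9 ('d'): no match needed
Only matched 0/2 characters => not a subsequence

0


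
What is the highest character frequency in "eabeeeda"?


Input: eabeeeda
Character counts:
  'a': 2
  'b': 1
  'd': 1
  'e': 4
Maximum frequency: 4

4


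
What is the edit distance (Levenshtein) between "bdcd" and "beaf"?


Computing edit distance: "bdcd" -> "beaf"
DP table:
           b    e    a    f
      0    1    2    3    4
  b   1    0    1    2    3
  d   2    1    1    2    3
  c   3    2    2    2    3
  d   4    3    3    3    3
Edit distance = dp[4][4] = 3

3


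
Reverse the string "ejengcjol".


Input: ejengcjol
Reading characters right to left:
  Position 8: 'l'
  Position 7: 'o'
  Position 6: 'j'
  Position 5: 'c'
  Position 4: 'g'
  Position 3: 'n'
  Position 2: 'e'
  Position 1: 'j'
  Position 0: 'e'
Reversed: lojcgneje

lojcgneje


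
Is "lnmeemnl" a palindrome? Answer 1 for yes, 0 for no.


Input: lnmeemnl
Reversed: lnmeemnl
  Compare pos 0 ('l') with pos 7 ('l'): match
  Compare pos 1 ('n') with pos 6 ('n'): match
  Compare pos 2 ('m') with pos 5 ('m'): match
  Compare pos 3 ('e') with pos 4 ('e'): match
Result: palindrome

1


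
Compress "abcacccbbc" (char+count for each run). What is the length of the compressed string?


Input: abcacccbbc
Runs:
  'a' x 1 => "a1"
  'b' x 1 => "b1"
  'c' x 1 => "c1"
  'a' x 1 => "a1"
  'c' x 3 => "c3"
  'b' x 2 => "b2"
  'c' x 1 => "c1"
Compressed: "a1b1c1a1c3b2c1"
Compressed length: 14

14


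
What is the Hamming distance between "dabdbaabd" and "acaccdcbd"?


Comparing "dabdbaabd" and "acaccdcbd" position by position:
  Position 0: 'd' vs 'a' => differ
  Position 1: 'a' vs 'c' => differ
  Position 2: 'b' vs 'a' => differ
  Position 3: 'd' vs 'c' => differ
  Position 4: 'b' vs 'c' => differ
  Position 5: 'a' vs 'd' => differ
  Position 6: 'a' vs 'c' => differ
  Position 7: 'b' vs 'b' => same
  Position 8: 'd' vs 'd' => same
Total differences (Hamming distance): 7

7


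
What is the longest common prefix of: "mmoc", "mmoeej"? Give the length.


Words: mmoc, mmoeej
  Position 0: all 'm' => match
  Position 1: all 'm' => match
  Position 2: all 'o' => match
  Position 3: ('c', 'e') => mismatch, stop
LCP = "mmo" (length 3)

3


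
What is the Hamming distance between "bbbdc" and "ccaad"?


Comparing "bbbdc" and "ccaad" position by position:
  Position 0: 'b' vs 'c' => differ
  Position 1: 'b' vs 'c' => differ
  Position 2: 'b' vs 'a' => differ
  Position 3: 'd' vs 'a' => differ
  Position 4: 'c' vs 'd' => differ
Total differences (Hamming distance): 5

5


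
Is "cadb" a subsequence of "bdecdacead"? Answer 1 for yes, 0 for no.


Check if "cadb" is a subsequence of "bdecdacead"
Greedy scan:
  Position 0 ('b'): no match needed
  Position 1 ('d'): no match needed
  Position 2 ('e'): no match needed
  Position 3 ('c'): matches sub[0] = 'c'
  Position 4 ('d'): no match needed
  Position 5 ('a'): matches sub[1] = 'a'
  Position 6 ('c'): no match needed
  Position 7 ('e'): no match needed
  Position 8 ('a'): no match needed
  Position 9 ('d'): matches sub[2] = 'd'
Only matched 3/4 characters => not a subsequence

0


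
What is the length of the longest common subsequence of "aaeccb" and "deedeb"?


LCS of "aaeccb" and "deedeb"
DP table:
           d    e    e    d    e    b
      0    0    0    0    0    0    0
  a   0    0    0    0    0    0    0
  a   0    0    0    0    0    0    0
  e   0    0    1    1    1    1    1
  c   0    0    1    1    1    1    1
  c   0    0    1    1    1    1    1
  b   0    0    1    1    1    1    2
LCS length = dp[6][6] = 2

2


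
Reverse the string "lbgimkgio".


Input: lbgimkgio
Reading characters right to left:
  Position 8: 'o'
  Position 7: 'i'
  Position 6: 'g'
  Position 5: 'k'
  Position 4: 'm'
  Position 3: 'i'
  Position 2: 'g'
  Position 1: 'b'
  Position 0: 'l'
Reversed: oigkmigbl

oigkmigbl


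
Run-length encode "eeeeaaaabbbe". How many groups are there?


Input: eeeeaaaabbbe
Scanning for consecutive runs:
  Group 1: 'e' x 4 (positions 0-3)
  Group 2: 'a' x 4 (positions 4-7)
  Group 3: 'b' x 3 (positions 8-10)
  Group 4: 'e' x 1 (positions 11-11)
Total groups: 4

4


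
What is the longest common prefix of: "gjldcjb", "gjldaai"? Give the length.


Words: gjldcjb, gjldaai
  Position 0: all 'g' => match
  Position 1: all 'j' => match
  Position 2: all 'l' => match
  Position 3: all 'd' => match
  Position 4: ('c', 'a') => mismatch, stop
LCP = "gjld" (length 4)

4


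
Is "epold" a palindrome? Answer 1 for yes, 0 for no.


Input: epold
Reversed: dlope
  Compare pos 0 ('e') with pos 4 ('d'): MISMATCH
  Compare pos 1 ('p') with pos 3 ('l'): MISMATCH
Result: not a palindrome

0


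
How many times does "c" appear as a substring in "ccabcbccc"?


Searching for "c" in "ccabcbccc"
Scanning each position:
  Position 0: "c" => MATCH
  Position 1: "c" => MATCH
  Position 2: "a" => no
  Position 3: "b" => no
  Position 4: "c" => MATCH
  Position 5: "b" => no
  Position 6: "c" => MATCH
  Position 7: "c" => MATCH
  Position 8: "c" => MATCH
Total occurrences: 6

6


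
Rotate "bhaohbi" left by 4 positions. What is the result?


Input: "bhaohbi", rotate left by 4
First 4 characters: "bhao"
Remaining characters: "hbi"
Concatenate remaining + first: "hbi" + "bhao" = "hbibhao"

hbibhao


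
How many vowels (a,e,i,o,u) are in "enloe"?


Input: enloe
Checking each character:
  'e' at position 0: vowel (running total: 1)
  'n' at position 1: consonant
  'l' at position 2: consonant
  'o' at position 3: vowel (running total: 2)
  'e' at position 4: vowel (running total: 3)
Total vowels: 3

3
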